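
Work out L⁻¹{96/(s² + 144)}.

This is the form c·a/(s² + a²) with a = 12, c = 8. L⁻¹ = 8·sin(12t)

Final answer: 8·sin(12t)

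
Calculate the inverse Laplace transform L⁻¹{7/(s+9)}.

L⁻¹{1/(s-a)} = e^(at), so L⁻¹{1/(s+9)} = e^(-9t), and L⁻¹{7/(s+9)} = 7·e^(-9t)

Final answer: 7·e^(-9t)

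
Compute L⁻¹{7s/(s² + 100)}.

This is the form c·s/(s² + a²) with a = 10, c = 7. L⁻¹ = 7·cos(10t)

Final answer: 7·cos(10t)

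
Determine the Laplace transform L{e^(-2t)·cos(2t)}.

L{e^(at)·cos(ωt)} = (s-a)/((s-a)² + ω²), so L{e^(-2t)·cos(2t)} = (s+2)/((s+2)² + 4)

Final answer: (s+2)/((s+2)² + 4)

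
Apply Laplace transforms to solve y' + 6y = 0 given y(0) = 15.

L{y'} + 6L{y} = 0. sY - 15 + 6Y = 0. Y(s+6) = 15. Y = 15/(s+6)

Final answer: y(t) = 15e^(-6t)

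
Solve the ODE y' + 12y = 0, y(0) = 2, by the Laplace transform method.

L{y'} + 12L{y} = 0. sY - 2 + 12Y = 0. Y(s+12) = 2. Y = 2/(s+12)

Final answer: y(t) = 2e^(-12t)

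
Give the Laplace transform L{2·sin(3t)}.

L{sin(ωt)} = ω/(s² + ω²), so L{sin(3t)} = 3/(s² + 9). Then L{2·sin(3t)} = 2·3/(s² + 9) = 6/(s² + 9)

Final answer: 6/(s² + 9)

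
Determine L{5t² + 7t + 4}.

L{5t² + 7t + 4} = 5·2/s³ + 7/s² + 4/s = 10/s³ + 7/s² + 4/s

Final answer: 10/s³ + 7/s² + 4/s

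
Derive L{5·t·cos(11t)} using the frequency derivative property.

L{cos(11t)} = s/(s² + 121). Derivative: d/ds[s/(s² + 121)] = [(s² + 121) - s·2s]/(s² + 121)² = (121 - s²)/(s² + 121)². So L{t·cos(11t)} = -F'(s) = (s² - 121)/(s² + 121)². Then L{5·t·cos(11t)} = 5·(s² - 121)/(s² + 121)²

Final answer: 5·(s² - 121)/(s² + 121)²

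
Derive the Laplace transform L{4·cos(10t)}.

L{cos(ωt)} = s/(s² + ω²), so L{cos(10t)} = s/(s² + 100). Then L{4·cos(10t)} = 4·s/(s² + 100) = 4s/(s² + 100)

Final answer: 4s/(s² + 100)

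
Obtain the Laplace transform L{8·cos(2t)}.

L{cos(ωt)} = s/(s² + ω²), so L{cos(2t)} = s/(s² + 4). Then L{8·cos(2t)} = 8·s/(s² + 4) = 8s/(s² + 4)

Final answer: 8s/(s² + 4)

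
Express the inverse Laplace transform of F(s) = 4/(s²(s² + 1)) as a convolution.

4/(s²(s² + 1)) = (1/s²)·(4/(s² + 1)) = L{t}·L{4·sin(t)}. So f(t) = t*(4·sin(t)) = ∫₀ᵗ 4τ·sin((t-τ)) dτ

Final answer: ∫₀ᵗ 4τ·sin((t-τ)) dτ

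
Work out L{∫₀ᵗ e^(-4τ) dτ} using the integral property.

L{∫₀ᵗ f(τ)dτ} = F(s)/s with F(s) = 1/(s+4), so L{∫₀ᵗ e^(-4τ) dτ} = 1/(s(s+4))

Final answer: 1/(s(s+4))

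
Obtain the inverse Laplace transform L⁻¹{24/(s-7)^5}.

L⁻¹{n!/(s-a)^(n+1)} = t^n·e^(at), so L⁻¹{24/(s-7)^5} = t^4·e^(7t)

Final answer: t^4·e^(7t)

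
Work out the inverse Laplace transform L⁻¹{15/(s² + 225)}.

L⁻¹{15/(s² + 225)} = sin(15t)

Final answer: sin(15t)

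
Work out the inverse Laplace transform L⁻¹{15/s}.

L⁻¹{c/s} = c, so L⁻¹{15/s} = 15

Final answer: 15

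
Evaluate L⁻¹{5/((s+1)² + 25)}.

Form: b/((s-a)² + b²) → e^(at)sin(bt). With a=-1, b=5

Final answer: e^(-t)·sin(5t)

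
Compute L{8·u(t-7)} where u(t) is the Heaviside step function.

L{u(t-a)} = e^(-as)/s. Here a=7, so L{u(t-7)} = e^(-7s)/s, and L{8·u(t-7)} = 8·e^(-7s)/s

Final answer: 8·e^(-7s)/s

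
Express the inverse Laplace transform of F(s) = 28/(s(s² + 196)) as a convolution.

28/(s(s² + 196)) = (1/s)·(28/(s² + 196)) = L{1}·L{2·sin(14t)}. So f(t) = 1*(2·sin(14t)) = ∫₀ᵗ 2·sin(14τ) dτ

Final answer: ∫₀ᵗ 2·sin(14τ) dτ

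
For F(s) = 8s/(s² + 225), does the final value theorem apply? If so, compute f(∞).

The final value theorem requires all poles of sF(s) in the left half-plane. sF(s) = 8s²/(s² + 225) has poles at s = ±15i (imaginary axis). Theorem does NOT apply (oscillatory system).

Final answer: Not applicable (oscillatory)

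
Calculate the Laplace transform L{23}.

L{23} = 23 · L{1} = 23/s

Final answer: 23/s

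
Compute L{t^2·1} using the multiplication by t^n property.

L{1} = 1/s. d^1/ds^1[1/s] = -1/s². d^2/ds^2[1/s] = 2/s^3. So L{t^2} = (-1)^{2}·2/s^3 = 2/s^3

Final answer: 2/s^3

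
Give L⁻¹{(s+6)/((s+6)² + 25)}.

Using frequency shift: L⁻¹{(s-a)/((s-a)² + b²)} = e^(at)cos(bt). Here a=-6, b=5

Final answer: e^(-6t)·cos(5t)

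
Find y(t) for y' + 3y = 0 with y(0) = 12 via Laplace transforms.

L{y'} + 3L{y} = 0. sY - 12 + 3Y = 0. Y(s+3) = 12. Y = 12/(s+3)

Final answer: y(t) = 12e^(-3t)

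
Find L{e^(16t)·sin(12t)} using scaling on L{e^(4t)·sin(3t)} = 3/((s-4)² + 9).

Scaling with a=4: L{e^(16t)·sin(12t)} = (1/4) · 3/((s/4-4)² + 9). Simplifying: 12/((s-16)² + 144)

Final answer: 12/((s-16)² + 144)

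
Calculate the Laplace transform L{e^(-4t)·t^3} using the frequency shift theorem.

L{e^(at)·t^n} = n!/(s-a)^(n+1), so L{e^(-4t)·t^3} = 6/(s+4)^4

Final answer: 6/(s+4)^4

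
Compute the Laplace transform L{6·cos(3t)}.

L{cos(ωt)} = s/(s² + ω²), so L{cos(3t)} = s/(s² + 9). Then L{6·cos(3t)} = 6·s/(s² + 9) = 6s/(s² + 9)

Final answer: 6s/(s² + 9)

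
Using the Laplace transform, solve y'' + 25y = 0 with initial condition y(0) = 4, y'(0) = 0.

L{y''} + 25L{y} = 0. s²Y - 4s - 0 + 25Y = 0. Y(s² + 25) = 4s. Y = (4s)/(s² + 25). Inverting: y(t) = 4cos(5t)

Final answer: y(t) = 4cos(5t)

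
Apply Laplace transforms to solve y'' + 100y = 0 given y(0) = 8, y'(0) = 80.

L{y''} + 100L{y} = 0. s²Y - 8s - 80 + 100Y = 0. Y(s² + 100) = 8s + 80. Y = (8s + 80)/(s² + 100). Inverting: y(t) = 8cos(10t) + 8sin(10t)

Final answer: y(t) = 8cos(10t) + 8sin(10t)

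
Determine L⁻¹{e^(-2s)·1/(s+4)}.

L⁻¹{1/(s+4)} = e^(-4t). By the time shift theorem, L⁻¹{e^(-as)F(s)} = u(t-a)f(t-a) with a=2, so L⁻¹{e^(-2s)·1/(s+4)} = u(t-2)·e^(-4(t-2))

Final answer: u(t-2)·e^(-4(t-2))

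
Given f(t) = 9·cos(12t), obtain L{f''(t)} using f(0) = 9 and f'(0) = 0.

F(s) = 9s/(s² + 144). L{f''(t)} = s²F(s) - sf(0) - f'(0) = 9s³/(s² + 144) - 9s = (9s³ - 9s(s² + 144))/(s² + 144) = -1296s/(s² + 144)

Final answer: -1296s/(s² + 144)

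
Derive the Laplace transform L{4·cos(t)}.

L{cos(ωt)} = s/(s² + ω²), so L{cos(t)} = s/(s² + 1). Then L{4·cos(t)} = 4·s/(s² + 1) = 4s/(s² + 1)

Final answer: 4s/(s² + 1)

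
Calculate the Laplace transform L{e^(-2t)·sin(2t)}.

L{e^(at)·sin(ωt)} = ω/((s-a)² + ω²), so L{e^(-2t)·sin(2t)} = 2/((s+2)² + 4)

Final answer: 2/((s+2)² + 4)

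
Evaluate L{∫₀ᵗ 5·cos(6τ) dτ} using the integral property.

L{∫₀ᵗ f(τ)dτ} = F(s)/s with F(s) = 5s/(s² + 36), so the result is (5s/(s² + 36))/s = 5/(s² + 36)

Final answer: 5/(s² + 36)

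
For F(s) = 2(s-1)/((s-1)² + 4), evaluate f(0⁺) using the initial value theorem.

f(0⁺) = lim_{s→∞} sF(s) = lim_{s→∞} 2s(s-1)/((s-1)² + 4) = 2

Final answer: 2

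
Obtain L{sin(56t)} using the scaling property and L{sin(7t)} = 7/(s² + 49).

Using L{f(at)} = (1/a)F(s/a) with a=8: L{sin(56t)} = (1/8) · 7/((s/8)² + 49) = (1/8) · 7·64/(s² + 3136) = 56/(s² + 3136)

Final answer: 56/(s² + 3136)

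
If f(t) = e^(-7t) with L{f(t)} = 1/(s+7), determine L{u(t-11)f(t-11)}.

Time shift theorem: L{u(t-a)f(t-a)} = e^(-as)F(s). Here a=11, F(s) = 1/(s+7), so L{u(t-11)f(t-11)} = e^(-11s)·1/(s+7)

Final answer: e^(-11s)·1/(s+7)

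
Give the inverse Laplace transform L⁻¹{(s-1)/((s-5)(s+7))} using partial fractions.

Using partial fractions, f(t) = (4e^(5t) + 8e^(-7t))/12

Final answer: (4e^(5t) + 8e^(-7t))/12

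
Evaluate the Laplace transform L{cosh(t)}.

L{cosh(ωt)} = s/(s² - ω²), so L{cosh(t)} = s/(s² - 1)

Final answer: s/(s² - 1)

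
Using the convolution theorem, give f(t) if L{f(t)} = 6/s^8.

6/s^8 = (6/s)·(1/s^7) = L{6}·L{t^6/720}. By convolution, f(t) = 6*t^6/720 = ∫₀ᵗ 6·τ^6/720 dτ = 6·t^7/5040

Final answer: 6·t^7/5040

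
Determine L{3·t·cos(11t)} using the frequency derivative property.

L{cos(11t)} = s/(s² + 121). Derivative: d/ds[s/(s² + 121)] = [(s² + 121) - s·2s]/(s² + 121)² = (121 - s²)/(s² + 121)². So L{t·cos(11t)} = -F'(s) = (s² - 121)/(s² + 121)². Then L{3·t·cos(11t)} = 3·(s² - 121)/(s² + 121)²

Final answer: 3·(s² - 121)/(s² + 121)²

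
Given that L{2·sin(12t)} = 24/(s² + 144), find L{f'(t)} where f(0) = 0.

L{f'(t)} = s·F(s) - f(0) = s·24/(s² + 144) - 0 = 24s/(s² + 144)

Final answer: 24s/(s² + 144)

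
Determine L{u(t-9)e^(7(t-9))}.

u(t-a)f(t-a) with f(t)=e^(7t). L{e^(7t)} = 1/(s-7). By time shift: e^(-9s)/(s-7)

Final answer: e^(-9s)/(s-7)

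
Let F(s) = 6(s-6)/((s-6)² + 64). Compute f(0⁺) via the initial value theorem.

f(0⁺) = lim_{s→∞} sF(s) = lim_{s→∞} 6s(s-6)/((s-6)² + 64) = 6

Final answer: 6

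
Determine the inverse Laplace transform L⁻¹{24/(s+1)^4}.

L⁻¹{n!/(s-a)^(n+1)} = t^n·e^(at) with n=3, a=-1. So L⁻¹{6/(s+1)^4} = t^3·e^(-t), and L⁻¹{24/(s+1)^4} = (24/6)·t^3·e^(-t) = 4·t^3·e^(-t)

Final answer: 4·t^3·e^(-t)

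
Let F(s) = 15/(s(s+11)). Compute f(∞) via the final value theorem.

f(∞) = lim_{s→0} s·15/(s(s+11)) = lim_{s→0} 15/(s+11) = 15/11 = 15/11

Final answer: 15/11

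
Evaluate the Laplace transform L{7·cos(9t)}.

L{cos(ωt)} = s/(s² + ω²), so L{cos(9t)} = s/(s² + 81). Then L{7·cos(9t)} = 7·s/(s² + 81) = 7s/(s² + 81)

Final answer: 7s/(s² + 81)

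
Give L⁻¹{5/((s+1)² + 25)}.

Form: b/((s-a)² + b²) → e^(at)sin(bt). With a=-1, b=5

Final answer: e^(-t)·sin(5t)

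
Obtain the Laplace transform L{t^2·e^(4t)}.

L{t^n·e^(at)} = n!/(s-a)^(n+1), so L{t^2·e^(4t)} = 2/(s-4)^3

Final answer: 2/(s-4)^3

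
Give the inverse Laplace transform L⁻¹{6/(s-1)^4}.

L⁻¹{n!/(s-a)^(n+1)} = t^n·e^(at) with n=3, a=1. So L⁻¹{6/(s-1)^4} = t^3·e^t

Final answer: t^3·e^t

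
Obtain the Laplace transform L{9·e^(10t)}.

L{e^(at)} = 1/(s-a), so L{e^(10t)} = 1/(s-10). Then L{9·e^(10t)} = 9/(s-10)

Final answer: 9/(s-10)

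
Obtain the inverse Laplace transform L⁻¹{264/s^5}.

L⁻¹{n!/s^(n+1)} = t^n with n=4. So L⁻¹{24/s^5} = t^4, and L⁻¹{264/s^5} = (264/24)·t^4 = 11·t^4

Final answer: 11·t^4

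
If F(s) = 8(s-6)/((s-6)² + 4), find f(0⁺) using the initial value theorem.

f(0⁺) = lim_{s→∞} sF(s) = lim_{s→∞} 8s(s-6)/((s-6)² + 4) = 8

Final answer: 8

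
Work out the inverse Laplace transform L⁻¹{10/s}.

L⁻¹{c/s} = c, so L⁻¹{10/s} = 10

Final answer: 10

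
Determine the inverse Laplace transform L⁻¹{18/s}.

L⁻¹{c/s} = c, so L⁻¹{18/s} = 18

Final answer: 18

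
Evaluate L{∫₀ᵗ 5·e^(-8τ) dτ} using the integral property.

L{∫₀ᵗ f(τ)dτ} = F(s)/s with F(s) = 5/(s+8), so L{∫₀ᵗ 5·e^(-8τ) dτ} = 5/(s(s+8))

Final answer: 5/(s(s+8))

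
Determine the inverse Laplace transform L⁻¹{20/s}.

L⁻¹{c/s} = c, so L⁻¹{20/s} = 20

Final answer: 20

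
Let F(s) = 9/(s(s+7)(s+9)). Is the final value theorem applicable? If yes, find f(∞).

Poles of sF(s) = 9/((s+7)(s+9)) are at s = -7 and s = -9, both in the left half-plane. Theorem applies. f(∞) = lim_{s→0} sF(s) = 9/(7·9) = 1/7

Final answer: 1/7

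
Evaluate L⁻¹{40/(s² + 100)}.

This is the form c·a/(s² + a²) with a = 10, c = 4. L⁻¹ = 4·sin(10t)

Final answer: 4·sin(10t)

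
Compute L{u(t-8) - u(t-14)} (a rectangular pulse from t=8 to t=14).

L{u(t-a)} = e^(-as)/s. L{u(t-8) - u(t-14)} = (e^(-8s) - e^(-14s))/s

Final answer: (e^(-8s) - e^(-14s))/s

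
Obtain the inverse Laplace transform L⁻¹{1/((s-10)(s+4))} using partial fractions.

Decompose: A/(s-10) + B/(s+4). A = 1/14, B = -1/14. f(t) = (e^(10t) - e^(-4t))/14

Final answer: (e^(10t) - e^(-4t))/14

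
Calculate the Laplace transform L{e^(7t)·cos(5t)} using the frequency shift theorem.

Frequency shift: L{e^(at)f(t)} = F(s-a). L{e^(7t)·cos(5t)} = (s-7)/((s-7)² + 25)

Final answer: (s-7)/((s-7)² + 25)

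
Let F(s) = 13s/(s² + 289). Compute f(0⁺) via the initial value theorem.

f(0⁺) = lim_{s→∞} s·13s/(s² + 289) = lim_{s→∞} 13s²/(s² + 289) = 13

Final answer: 13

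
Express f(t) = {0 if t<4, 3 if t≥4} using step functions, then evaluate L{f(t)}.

f(t) = 3·u(t-4). L{u(t-4)} = e^(-4s)/s, so L{f(t)} = 3·e^(-4s)/s

Final answer: 3·e^(-4s)/s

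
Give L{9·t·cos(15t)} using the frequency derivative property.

L{cos(15t)} = s/(s² + 225). Derivative: d/ds[s/(s² + 225)] = [(s² + 225) - s·2s]/(s² + 225)² = (225 - s²)/(s² + 225)². So L{t·cos(15t)} = -F'(s) = (s² - 225)/(s² + 225)². Then L{9·t·cos(15t)} = 9·(s² - 225)/(s² + 225)²

Final answer: 9·(s² - 225)/(s² + 225)²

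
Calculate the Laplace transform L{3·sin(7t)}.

L{sin(ωt)} = ω/(s² + ω²), so L{sin(7t)} = 7/(s² + 49). Then L{3·sin(7t)} = 3·7/(s² + 49) = 21/(s² + 49)

Final answer: 21/(s² + 49)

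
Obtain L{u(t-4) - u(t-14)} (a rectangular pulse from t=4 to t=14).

L{u(t-a)} = e^(-as)/s. L{u(t-4) - u(t-14)} = (e^(-4s) - e^(-14s))/s

Final answer: (e^(-4s) - e^(-14s))/s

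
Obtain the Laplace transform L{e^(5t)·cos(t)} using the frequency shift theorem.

Frequency shift: L{e^(at)f(t)} = F(s-a). L{e^(5t)·cos(t)} = (s-5)/((s-5)² + 1)

Final answer: (s-5)/((s-5)² + 1)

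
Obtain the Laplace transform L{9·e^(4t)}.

L{e^(at)} = 1/(s-a), so L{e^(4t)} = 1/(s-4). Then L{9·e^(4t)} = 9/(s-4)

Final answer: 9/(s-4)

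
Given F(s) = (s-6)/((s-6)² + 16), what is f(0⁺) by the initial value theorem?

f(0⁺) = lim_{s→∞} sF(s) = lim_{s→∞} s(s-6)/((s-6)² + 16) = 1

Final answer: 1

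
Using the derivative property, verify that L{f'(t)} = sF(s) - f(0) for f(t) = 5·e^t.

f'(t) = 5e^t. Direct: L{f'(t)} = 5/(s-1). Property: s·5/(s-1) - 5 = (5s - 5(s-1))/(s-1) = 5/(s-1). ✓

Final answer: 5/(s-1)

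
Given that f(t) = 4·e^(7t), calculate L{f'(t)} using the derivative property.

f(0) = 4, F(s) = 4/(s-7). L{f'(t)} = s·F(s) - f(0) = 4s/(s-7) - 4 = (4s - 4(s-7))/(s-7) = 28/(s-7)

Final answer: 28/(s-7)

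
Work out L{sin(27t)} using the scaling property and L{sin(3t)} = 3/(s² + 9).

Using L{f(at)} = (1/a)F(s/a) with a=9: L{sin(27t)} = (1/9) · 3/((s/9)² + 9) = (1/9) · 3·81/(s² + 729) = 27/(s² + 729)

Final answer: 27/(s² + 729)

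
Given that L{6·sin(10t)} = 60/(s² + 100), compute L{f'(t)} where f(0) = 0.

L{f'(t)} = s·F(s) - f(0) = s·60/(s² + 100) - 0 = 60s/(s² + 100)

Final answer: 60s/(s² + 100)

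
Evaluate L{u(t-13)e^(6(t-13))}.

u(t-a)f(t-a) with f(t)=e^(6t). L{e^(6t)} = 1/(s-6). By time shift: e^(-13s)/(s-6)

Final answer: e^(-13s)/(s-6)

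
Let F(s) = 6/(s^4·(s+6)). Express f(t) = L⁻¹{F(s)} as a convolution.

6/(s^4·(s+6)) = (6/s^4)·(1/(s+6)) = L{t^3}·L{e^(-6t)}. So f(t) = t^3*e^(-6t) = ∫₀ᵗ τ^3·e^(-6(t-τ)) dτ

Final answer: ∫₀ᵗ τ^3·e^(-6(t-τ)) dτ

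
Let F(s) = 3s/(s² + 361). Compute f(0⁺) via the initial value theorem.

f(0⁺) = lim_{s→∞} s·3s/(s² + 361) = lim_{s→∞} 3s²/(s² + 361) = 3

Final answer: 3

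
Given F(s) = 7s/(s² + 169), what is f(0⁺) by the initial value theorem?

f(0⁺) = lim_{s→∞} s·7s/(s² + 169) = lim_{s→∞} 7s²/(s² + 169) = 7

Final answer: 7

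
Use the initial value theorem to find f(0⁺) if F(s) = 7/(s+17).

f(0⁺) = lim_{s→∞} s·7/(s+17) = lim_{s→∞} 7s/(s+17) = 7

Final answer: 7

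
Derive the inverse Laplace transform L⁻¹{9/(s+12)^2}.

L⁻¹{n!/(s-a)^(n+1)} = t^n·e^(at) with n=1, a=-12. So L⁻¹{1/(s+12)^2} = t·e^(-12t), and L⁻¹{9/(s+12)^2} = (9/1)·t·e^(-12t) = 9·t·e^(-12t)

Final answer: 9·t·e^(-12t)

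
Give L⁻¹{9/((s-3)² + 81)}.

Form: b/((s-a)² + b²) → e^(at)sin(bt). With a=3, b=9

Final answer: e^(3t)·sin(9t)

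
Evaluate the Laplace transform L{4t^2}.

L{4t^2} = 4 · L{t^2} = 4 · 2/s^3 = 8/s^3

Final answer: 8/s^3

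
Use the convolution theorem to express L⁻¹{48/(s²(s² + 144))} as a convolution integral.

48/(s²(s² + 144)) = (1/s²)·(48/(s² + 144)) = L{t}·L{4·sin(12t)}. So f(t) = t*(4·sin(12t)) = ∫₀ᵗ 4τ·sin(12(t-τ)) dτ

Final answer: ∫₀ᵗ 4τ·sin(12(t-τ)) dτ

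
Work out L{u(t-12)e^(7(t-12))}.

u(t-a)f(t-a) with f(t)=e^(7t). L{e^(7t)} = 1/(s-7). By time shift: e^(-12s)/(s-7)

Final answer: e^(-12s)/(s-7)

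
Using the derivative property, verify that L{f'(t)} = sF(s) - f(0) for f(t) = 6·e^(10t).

f'(t) = 60e^(10t). Direct: L{f'(t)} = 60/(s-10). Property: s·6/(s-10) - 6 = (6s - 6(s-10))/(s-10) = 60/(s-10). ✓

Final answer: 60/(s-10)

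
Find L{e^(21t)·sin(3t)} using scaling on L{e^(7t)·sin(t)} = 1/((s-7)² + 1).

Scaling with a=3: L{e^(21t)·sin(3t)} = (1/3) · 1/((s/3-7)² + 1). Simplifying: 3/((s-21)² + 9)

Final answer: 3/((s-21)² + 9)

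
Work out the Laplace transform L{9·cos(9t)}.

L{cos(ωt)} = s/(s² + ω²), so L{cos(9t)} = s/(s² + 81). Then L{9·cos(9t)} = 9·s/(s² + 81) = 9s/(s² + 81)

Final answer: 9s/(s² + 81)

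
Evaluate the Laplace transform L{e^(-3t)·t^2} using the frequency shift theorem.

L{e^(at)·t^n} = n!/(s-a)^(n+1), so L{e^(-3t)·t^2} = 2/(s+3)^3

Final answer: 2/(s+3)^3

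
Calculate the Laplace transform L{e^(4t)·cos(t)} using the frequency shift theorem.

Frequency shift: L{e^(at)f(t)} = F(s-a). L{e^(4t)·cos(t)} = (s-4)/((s-4)² + 1)

Final answer: (s-4)/((s-4)² + 1)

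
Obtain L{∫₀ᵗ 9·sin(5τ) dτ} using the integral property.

L{∫₀ᵗ f(τ)dτ} = F(s)/s with F(s) = 45/(s² + 25), so the result is (45/(s² + 25))/s = 45/(s(s² + 25))

Final answer: 45/(s(s² + 25))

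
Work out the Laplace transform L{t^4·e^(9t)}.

L{t^n·e^(at)} = n!/(s-a)^(n+1), so L{t^4·e^(9t)} = 24/(s-9)^5

Final answer: 24/(s-9)^5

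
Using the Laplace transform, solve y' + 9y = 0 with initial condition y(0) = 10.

L{y'} + 9L{y} = 0. sY - 10 + 9Y = 0. Y(s+9) = 10. Y = 10/(s+9)

Final answer: y(t) = 10e^(-9t)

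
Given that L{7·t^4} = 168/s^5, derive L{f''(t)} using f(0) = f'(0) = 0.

L{f''(t)} = s²F(s) - sf(0) - f'(0) = s²·168/s^5 - 0 - 0 = 168/s^3

Final answer: 168/s^3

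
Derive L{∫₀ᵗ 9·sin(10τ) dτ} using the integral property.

L{∫₀ᵗ f(τ)dτ} = F(s)/s with F(s) = 90/(s² + 100), so the result is (90/(s² + 100))/s = 90/(s(s² + 100))

Final answer: 90/(s(s² + 100))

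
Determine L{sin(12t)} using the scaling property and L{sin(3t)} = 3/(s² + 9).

Using L{f(at)} = (1/a)F(s/a) with a=4: L{sin(12t)} = (1/4) · 3/((s/4)² + 9) = (1/4) · 3·16/(s² + 144) = 12/(s² + 144)

Final answer: 12/(s² + 144)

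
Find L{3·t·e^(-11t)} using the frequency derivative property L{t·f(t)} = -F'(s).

L{e^(-11t)} = 1/(s+11). By frequency derivative: L{t·e^(-11t)} = -d/ds[1/(s+11)] = -(-1)/(s+11)² = 1/(s+11)². Then L{3·t·e^(-11t)} = 3·1/(s+11)² = 3/(s+11)²

Final answer: 3/(s+11)²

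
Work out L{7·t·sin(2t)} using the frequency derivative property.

L{sin(2t)} = 2/(s² + 4). By L{t·f(t)} = -F'(s): -d/ds[2/(s² + 4)] = -(2)·(-2s)/(s² + 4)² = 4s/(s² + 4)². Then L{7·t·sin(2t)} = 7·4s/(s² + 4)² = 28s/(s² + 4)²

Final answer: 28s/(s² + 4)²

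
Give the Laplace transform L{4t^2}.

L{4t^2} = 4 · L{t^2} = 4 · 2/s^3 = 8/s^3

Final answer: 8/s^3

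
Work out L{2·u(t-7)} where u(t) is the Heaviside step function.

L{u(t-a)} = e^(-as)/s. Here a=7, so L{u(t-7)} = e^(-7s)/s, and L{2·u(t-7)} = 2·e^(-7s)/s

Final answer: 2·e^(-7s)/s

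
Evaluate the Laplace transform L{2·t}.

L{t^n} = n!/s^(n+1), so L{t} = 1/s^2. Then L{2·t} = 2·1/s^2 = 2/s^2

Final answer: 2/s^2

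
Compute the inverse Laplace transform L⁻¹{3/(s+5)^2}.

L⁻¹{n!/(s-a)^(n+1)} = t^n·e^(at) with n=1, a=-5. So L⁻¹{1/(s+5)^2} = t·e^(-5t), and L⁻¹{3/(s+5)^2} = (3/1)·t·e^(-5t) = 3·t·e^(-5t)

Final answer: 3·t·e^(-5t)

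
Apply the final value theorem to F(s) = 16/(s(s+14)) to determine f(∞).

f(∞) = lim_{s→0} s·16/(s(s+14)) = lim_{s→0} 16/(s+14) = 16/14 = 8/7

Final answer: 8/7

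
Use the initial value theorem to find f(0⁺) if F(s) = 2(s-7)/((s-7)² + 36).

f(0⁺) = lim_{s→∞} sF(s) = lim_{s→∞} 2s(s-7)/((s-7)² + 36) = 2

Final answer: 2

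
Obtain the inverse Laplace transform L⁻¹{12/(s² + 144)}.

L⁻¹{12/(s² + 144)} = sin(12t)

Final answer: sin(12t)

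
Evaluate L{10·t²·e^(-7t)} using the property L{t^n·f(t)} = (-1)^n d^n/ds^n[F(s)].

L{e^(-7t)} = 1/(s+7). d/ds[1/(s+7)] = -1/(s+7)². d²/ds²[1/(s+7)] = 2/(s+7)³. So L{t²·e^(-7t)} = (-1)² · 2/(s+7)³ = 2/(s+7)³. Then L{10·t²·e^(-7t)} = 10·2/(s+7)³ = 20/(s+7)³

Final answer: 20/(s+7)³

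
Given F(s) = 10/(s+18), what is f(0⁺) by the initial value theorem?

f(0⁺) = lim_{s→∞} s·10/(s+18) = lim_{s→∞} 10s/(s+18) = 10

Final answer: 10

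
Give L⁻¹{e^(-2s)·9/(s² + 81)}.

L⁻¹{9/(s² + 81)} = sin(9t). By the time shift theorem, L⁻¹{e^(-as)F(s)} = u(t-a)f(t-a) with a=2, so L⁻¹{e^(-2s)·9/(s² + 81)} = u(t-2)·sin(9(t-2))

Final answer: u(t-2)·sin(9(t-2))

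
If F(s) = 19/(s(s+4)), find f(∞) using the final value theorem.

f(∞) = lim_{s→0} s·19/(s(s+4)) = lim_{s→0} 19/(s+4) = 19/4 = 19/4

Final answer: 19/4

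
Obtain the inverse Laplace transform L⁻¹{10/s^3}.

L⁻¹{n!/s^(n+1)} = t^n with n=2. So L⁻¹{2/s^3} = t^2, and L⁻¹{10/s^3} = (10/2)·t^2 = 5·t^2

Final answer: 5·t^2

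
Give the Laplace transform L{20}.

L{20} = 20 · L{1} = 20/s

Final answer: 20/s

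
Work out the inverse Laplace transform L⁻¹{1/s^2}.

L⁻¹{n!/s^(n+1)} = t^n with n=1. So L⁻¹{1/s^2} = t

Final answer: t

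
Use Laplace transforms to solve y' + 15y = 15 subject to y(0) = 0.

sY + 15Y = 15/s. Y = 15/(s(s+15)). Partial fractions: Y = 1/s - 1/(s+15)

Final answer: y(t) = (1 - e^(-15t))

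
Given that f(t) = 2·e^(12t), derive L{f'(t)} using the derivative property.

f(0) = 2, F(s) = 2/(s-12). L{f'(t)} = s·F(s) - f(0) = 2s/(s-12) - 2 = (2s - 2(s-12))/(s-12) = 24/(s-12)

Final answer: 24/(s-12)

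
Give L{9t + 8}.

L{9t + 8} = 9·L{t} + 8·L{1} = 9/s² + 8/s

Final answer: 9/s² + 8/s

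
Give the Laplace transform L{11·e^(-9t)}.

L{e^(at)} = 1/(s-a), so L{e^(-9t)} = 1/(s+9). Then L{11·e^(-9t)} = 11/(s+9)

Final answer: 11/(s+9)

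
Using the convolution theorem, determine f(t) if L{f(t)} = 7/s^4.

7/s^4 = (7/s)·(1/s^3) = L{7}·L{t^2/2}. By convolution, f(t) = 7*t^2/2 = ∫₀ᵗ 7·τ^2/2 dτ = 7·t^3/6

Final answer: 7·t^3/6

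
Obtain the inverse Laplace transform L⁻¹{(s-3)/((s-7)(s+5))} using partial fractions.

Using partial fractions, f(t) = (4e^(7t) + 8e^(-5t))/12

Final answer: (4e^(7t) + 8e^(-5t))/12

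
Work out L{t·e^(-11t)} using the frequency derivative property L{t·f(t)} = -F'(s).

L{e^(-11t)} = 1/(s+11). By frequency derivative: L{t·e^(-11t)} = -d/ds[1/(s+11)] = -(-1)/(s+11)² = 1/(s+11)²

Final answer: 1/(s+11)²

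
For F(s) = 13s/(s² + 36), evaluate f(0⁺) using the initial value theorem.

f(0⁺) = lim_{s→∞} s·13s/(s² + 36) = lim_{s→∞} 13s²/(s² + 36) = 13

Final answer: 13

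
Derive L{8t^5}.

L{t^n} = n!/s^(n+1). So L{8t^5} = 8·5!/s^6 = 960/s^6

Final answer: 960/s^6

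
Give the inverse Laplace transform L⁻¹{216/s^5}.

L⁻¹{n!/s^(n+1)} = t^n with n=4. So L⁻¹{24/s^5} = t^4, and L⁻¹{216/s^5} = (216/24)·t^4 = 9·t^4

Final answer: 9·t^4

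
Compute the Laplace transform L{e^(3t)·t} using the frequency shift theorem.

L{e^(at)·t^n} = n!/(s-a)^(n+1), so L{e^(3t)·t} = 1/(s-3)^2

Final answer: 1/(s-3)^2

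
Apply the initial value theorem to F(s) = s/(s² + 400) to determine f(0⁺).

f(0⁺) = lim_{s→∞} s·s/(s² + 400) = lim_{s→∞} s²/(s² + 400) = 1

Final answer: 1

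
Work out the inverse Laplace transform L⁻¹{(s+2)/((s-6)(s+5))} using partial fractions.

Using partial fractions, f(t) = (8e^(6t) + 3e^(-5t))/11

Final answer: (8e^(6t) + 3e^(-5t))/11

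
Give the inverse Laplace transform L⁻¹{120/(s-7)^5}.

L⁻¹{n!/(s-a)^(n+1)} = t^n·e^(at) with n=4, a=7. So L⁻¹{24/(s-7)^5} = t^4·e^(7t), and L⁻¹{120/(s-7)^5} = (120/24)·t^4·e^(7t) = 5·t^4·e^(7t)

Final answer: 5·t^4·e^(7t)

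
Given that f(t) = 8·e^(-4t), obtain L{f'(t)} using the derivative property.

f(0) = 8, F(s) = 8/(s+4). L{f'(t)} = s·F(s) - f(0) = 8s/(s+4) - 8 = (8s - 8(s+4))/(s+4) = -32/(s+4)

Final answer: -32/(s+4)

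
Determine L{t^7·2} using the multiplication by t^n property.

L{2} = 2/s. d^1/ds^1[1/s] = -1/s². d^2/ds^2[1/s] = 2/s^3. d^3/ds^3[1/s] = -6/s^4. d^4/ds^4[1/s] = 24/s^5. d^5/ds^5[1/s] = -120/s^6. d^6/ds^6[1/s] = 720/s^7. d^7/ds^7[1/s] = -5040/s^8. So L{t^7} = (-1)^{7}·-5040/s^8 = 5040/s^8. Then L{t^7·2} = 2·5040/s^8 = 10080/s^8

Final answer: 10080/s^8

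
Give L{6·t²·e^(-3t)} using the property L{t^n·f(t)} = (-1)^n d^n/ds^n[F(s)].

L{e^(-3t)} = 1/(s+3). d/ds[1/(s+3)] = -1/(s+3)². d²/ds²[1/(s+3)] = 2/(s+3)³. So L{t²·e^(-3t)} = (-1)² · 2/(s+3)³ = 2/(s+3)³. Then L{6·t²·e^(-3t)} = 6·2/(s+3)³ = 12/(s+3)³

Final answer: 12/(s+3)³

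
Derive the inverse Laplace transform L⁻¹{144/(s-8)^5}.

L⁻¹{n!/(s-a)^(n+1)} = t^n·e^(at) with n=4, a=8. So L⁻¹{24/(s-8)^5} = t^4·e^(8t), and L⁻¹{144/(s-8)^5} = (144/24)·t^4·e^(8t) = 6·t^4·e^(8t)

Final answer: 6·t^4·e^(8t)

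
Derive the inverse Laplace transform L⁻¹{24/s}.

L⁻¹{c/s} = c, so L⁻¹{24/s} = 24

Final answer: 24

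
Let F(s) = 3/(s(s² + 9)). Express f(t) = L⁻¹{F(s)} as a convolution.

3/(s(s² + 9)) = (1/s)·(3/(s² + 9)) = L{1}·L{sin(3t)}. So f(t) = 1*(sin(3t)) = ∫₀ᵗ sin(3τ) dτ

Final answer: ∫₀ᵗ sin(3τ) dτ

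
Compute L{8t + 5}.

L{8t + 5} = 8·L{t} + 5·L{1} = 8/s² + 5/s

Final answer: 8/s² + 5/s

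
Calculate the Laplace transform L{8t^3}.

L{8t^3} = 8 · L{t^3} = 8 · 6/s^4 = 48/s^4

Final answer: 48/s^4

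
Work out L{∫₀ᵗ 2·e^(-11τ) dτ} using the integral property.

L{∫₀ᵗ f(τ)dτ} = F(s)/s with F(s) = 2/(s+11), so L{∫₀ᵗ 2·e^(-11τ) dτ} = 2/(s(s+11))

Final answer: 2/(s(s+11))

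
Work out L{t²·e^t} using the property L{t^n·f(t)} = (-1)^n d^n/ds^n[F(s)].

L{e^t} = 1/(s-1). d/ds[1/(s-1)] = -1/(s-1)². d²/ds²[1/(s-1)] = 2/(s-1)³. So L{t²·e^t} = (-1)² · 2/(s-1)³ = 2/(s-1)³

Final answer: 2/(s-1)³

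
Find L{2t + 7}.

L{2t + 7} = 2·L{t} + 7·L{1} = 2/s² + 7/s

Final answer: 2/s² + 7/s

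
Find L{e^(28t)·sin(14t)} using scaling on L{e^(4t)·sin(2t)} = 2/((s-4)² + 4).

Scaling with a=7: L{e^(28t)·sin(14t)} = (1/7) · 2/((s/7-4)² + 4). Simplifying: 14/((s-28)² + 196)

Final answer: 14/((s-28)² + 196)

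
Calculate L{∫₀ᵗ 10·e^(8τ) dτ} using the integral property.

L{∫₀ᵗ f(τ)dτ} = F(s)/s with F(s) = 10/(s-8), so L{∫₀ᵗ 10·e^(8τ) dτ} = 10/(s(s-8))

Final answer: 10/(s(s-8))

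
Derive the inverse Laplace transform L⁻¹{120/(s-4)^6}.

L⁻¹{n!/(s-a)^(n+1)} = t^n·e^(at), so L⁻¹{120/(s-4)^6} = t^5·e^(4t)

Final answer: t^5·e^(4t)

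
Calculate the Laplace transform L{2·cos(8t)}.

L{cos(ωt)} = s/(s² + ω²), so L{cos(8t)} = s/(s² + 64). Then L{2·cos(8t)} = 2·s/(s² + 64) = 2s/(s² + 64)

Final answer: 2s/(s² + 64)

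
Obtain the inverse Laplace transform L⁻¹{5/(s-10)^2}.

L⁻¹{n!/(s-a)^(n+1)} = t^n·e^(at) with n=1, a=10. So L⁻¹{1/(s-10)^2} = t·e^(10t), and L⁻¹{5/(s-10)^2} = (5/1)·t·e^(10t) = 5·t·e^(10t)

Final answer: 5·t·e^(10t)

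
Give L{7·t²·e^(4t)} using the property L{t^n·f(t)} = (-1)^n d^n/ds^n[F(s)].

L{e^(4t)} = 1/(s-4). d/ds[1/(s-4)] = -1/(s-4)². d²/ds²[1/(s-4)] = 2/(s-4)³. So L{t²·e^(4t)} = (-1)² · 2/(s-4)³ = 2/(s-4)³. Then L{7·t²·e^(4t)} = 7·2/(s-4)³ = 14/(s-4)³

Final answer: 14/(s-4)³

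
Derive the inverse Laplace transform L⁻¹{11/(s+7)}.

L⁻¹{1/(s-a)} = e^(at), so L⁻¹{1/(s+7)} = e^(-7t), and L⁻¹{11/(s+7)} = 11·e^(-7t)

Final answer: 11·e^(-7t)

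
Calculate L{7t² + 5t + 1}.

L{7t² + 5t + 1} = 7·2/s³ + 5/s² + 1/s = 14/s³ + 5/s² + 1/s

Final answer: 14/s³ + 5/s² + 1/s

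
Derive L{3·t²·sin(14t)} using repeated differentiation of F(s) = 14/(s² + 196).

F(s) = 14/(s² + 196). F'(s) = -28s/(s² + 196)². F''(s) = -28(196 - 3s²)/(s² + 196)³ = (84s² - 5488)/(s² + 196)³. So L{t²·sin(14t)} = (-1)² F''(s) = (84s² - 5488)/(s² + 196)³. Then L{3·t²·sin(14t)} = 3·(84s² - 5488)/(s² + 196)³ = (252s² - 16464)/(s² + 196)³

Final answer: (252s² - 16464)/(s² + 196)³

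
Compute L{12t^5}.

L{t^n} = n!/s^(n+1). So L{12t^5} = 12·5!/s^6 = 1440/s^6

Final answer: 1440/s^6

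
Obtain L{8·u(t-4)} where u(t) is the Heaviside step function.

L{u(t-a)} = e^(-as)/s. Here a=4, so L{u(t-4)} = e^(-4s)/s, and L{8·u(t-4)} = 8·e^(-4s)/s

Final answer: 8·e^(-4s)/s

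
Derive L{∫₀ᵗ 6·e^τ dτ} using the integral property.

L{∫₀ᵗ f(τ)dτ} = F(s)/s with F(s) = 6/(s-1), so L{∫₀ᵗ 6·e^τ dτ} = 6/(s(s-1))

Final answer: 6/(s(s-1))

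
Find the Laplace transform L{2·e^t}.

L{e^(at)} = 1/(s-a), so L{e^t} = 1/(s-1). Then L{2·e^t} = 2/(s-1)

Final answer: 2/(s-1)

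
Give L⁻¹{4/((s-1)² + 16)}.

Form: b/((s-a)² + b²) → e^(at)sin(bt). With a=1, b=4

Final answer: e^t·sin(4t)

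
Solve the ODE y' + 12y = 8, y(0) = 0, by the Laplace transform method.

sY + 12Y = 8/s. Y = 8/(s(s+12)). Partial fractions: Y = 2/3/s - 2/3/(s+12)

Final answer: y(t) = 2/3(1 - e^(-12t))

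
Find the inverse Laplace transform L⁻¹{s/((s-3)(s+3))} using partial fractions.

Using partial fractions, f(t) = (3e^(3t) + 3e^(-3t))/6

Final answer: (3e^(3t) + 3e^(-3t))/6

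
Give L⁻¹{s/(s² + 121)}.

This is the form c·s/(s² + a²) with a = 11. L⁻¹ = cos(11t)

Final answer: cos(11t)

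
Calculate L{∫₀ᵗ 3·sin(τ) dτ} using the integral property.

L{∫₀ᵗ f(τ)dτ} = F(s)/s with F(s) = 3/(s² + 1), so the result is (3/(s² + 1))/s = 3/(s(s² + 1))

Final answer: 3/(s(s² + 1))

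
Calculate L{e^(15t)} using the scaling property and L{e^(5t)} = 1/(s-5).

Using L{f(at)} = (1/a)F(s/a) with a=3 and f(t) = e^(5t): L{e^(15t)} = (1/3) · 1/((s/3)-5) = (1/3) · 3/(s-15) = 1/(s-15)

Final answer: 1/(s-15)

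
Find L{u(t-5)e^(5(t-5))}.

u(t-a)f(t-a) with f(t)=e^(5t). L{e^(5t)} = 1/(s-5). By time shift: e^(-5s)/(s-5)

Final answer: e^(-5s)/(s-5)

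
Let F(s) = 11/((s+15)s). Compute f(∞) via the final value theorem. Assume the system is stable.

f(∞) = lim_{s→0} sF(s) = lim_{s→0} 11/(s+15) = 11/15

Final answer: 11/15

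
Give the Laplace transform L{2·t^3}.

L{t^n} = n!/s^(n+1), so L{t^3} = 6/s^4. Then L{2·t^3} = 2·6/s^4 = 12/s^4

Final answer: 12/s^4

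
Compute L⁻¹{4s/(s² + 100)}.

This is the form c·s/(s² + a²) with a = 10, c = 4. L⁻¹ = 4·cos(10t)

Final answer: 4·cos(10t)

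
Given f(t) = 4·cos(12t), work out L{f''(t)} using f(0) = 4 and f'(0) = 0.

F(s) = 4s/(s² + 144). L{f''(t)} = s²F(s) - sf(0) - f'(0) = 4s³/(s² + 144) - 4s = (4s³ - 4s(s² + 144))/(s² + 144) = -576s/(s² + 144)

Final answer: -576s/(s² + 144)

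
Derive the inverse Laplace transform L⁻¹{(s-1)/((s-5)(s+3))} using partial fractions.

Using partial fractions, f(t) = (4e^(5t) + 4e^(-3t))/8

Final answer: (4e^(5t) + 4e^(-3t))/8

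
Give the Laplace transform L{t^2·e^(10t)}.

L{t^n·e^(at)} = n!/(s-a)^(n+1), so L{t^2·e^(10t)} = 2/(s-10)^3

Final answer: 2/(s-10)^3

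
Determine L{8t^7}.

L{t^n} = n!/s^(n+1). So L{8t^7} = 8·7!/s^8 = 40320/s^8

Final answer: 40320/s^8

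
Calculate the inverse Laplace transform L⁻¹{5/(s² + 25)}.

L⁻¹{5/(s² + 25)} = sin(5t)

Final answer: sin(5t)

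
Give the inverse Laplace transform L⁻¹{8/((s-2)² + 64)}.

Using frequency shift, L⁻¹{8/((s-2)² + 64)} = e^(2t)·sin(8t)

Final answer: e^(2t)·sin(8t)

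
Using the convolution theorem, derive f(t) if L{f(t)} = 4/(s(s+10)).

4/(s(s+10)) = (4/s)·(1/(s+10)) = L{4}·L{e^(-10t)}. By convolution, f(t) = 4*e^(-10t) = ∫₀ᵗ 4·e^(-10τ) dτ = 4·(1 - e^(-10t))/10

Final answer: 4·(1 - e^(-10t))/10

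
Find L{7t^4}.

L{t^n} = n!/s^(n+1). So L{7t^4} = 7·4!/s^5 = 168/s^5

Final answer: 168/s^5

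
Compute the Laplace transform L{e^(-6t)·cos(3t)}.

L{e^(at)·cos(ωt)} = (s-a)/((s-a)² + ω²), so L{e^(-6t)·cos(3t)} = (s+6)/((s+6)² + 9)

Final answer: (s+6)/((s+6)² + 9)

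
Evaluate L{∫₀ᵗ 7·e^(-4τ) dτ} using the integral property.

L{∫₀ᵗ f(τ)dτ} = F(s)/s with F(s) = 7/(s+4), so L{∫₀ᵗ 7·e^(-4τ) dτ} = 7/(s(s+4))

Final answer: 7/(s(s+4))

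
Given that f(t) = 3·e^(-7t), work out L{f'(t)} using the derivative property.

f(0) = 3, F(s) = 3/(s+7). L{f'(t)} = s·F(s) - f(0) = 3s/(s+7) - 3 = (3s - 3(s+7))/(s+7) = -21/(s+7)

Final answer: -21/(s+7)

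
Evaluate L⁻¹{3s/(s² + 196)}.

This is the form c·s/(s² + a²) with a = 14, c = 3. L⁻¹ = 3·cos(14t)

Final answer: 3·cos(14t)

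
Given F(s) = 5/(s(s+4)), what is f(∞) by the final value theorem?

f(∞) = lim_{s→0} s·5/(s(s+4)) = lim_{s→0} 5/(s+4) = 5/4 = 5/4

Final answer: 5/4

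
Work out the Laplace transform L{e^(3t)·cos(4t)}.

L{e^(at)·cos(ωt)} = (s-a)/((s-a)² + ω²), so L{e^(3t)·cos(4t)} = (s-3)/((s-3)² + 16)

Final answer: (s-3)/((s-3)² + 16)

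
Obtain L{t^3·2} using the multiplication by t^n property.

L{2} = 2/s. d^1/ds^1[1/s] = -1/s². d^2/ds^2[1/s] = 2/s^3. d^3/ds^3[1/s] = -6/s^4. So L{t^3} = (-1)^{3}·-6/s^4 = 6/s^4. Then L{t^3·2} = 2·6/s^4 = 12/s^4

Final answer: 12/s^4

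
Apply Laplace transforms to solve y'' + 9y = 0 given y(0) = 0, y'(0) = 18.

L{y''} + 9L{y} = 0. s²Y - 0 - 18 + 9Y = 0. Y(s² + 9) = 18. Y = (18)/(s² + 9). Inverting: y(t) = 6sin(3t)

Final answer: y(t) = 6sin(3t)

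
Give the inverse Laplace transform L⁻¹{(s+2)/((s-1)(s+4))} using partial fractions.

Using partial fractions, f(t) = (3e^t + 2e^(-4t))/5

Final answer: (3e^t + 2e^(-4t))/5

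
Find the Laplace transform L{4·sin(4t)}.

L{sin(ωt)} = ω/(s² + ω²), so L{sin(4t)} = 4/(s² + 16). Then L{4·sin(4t)} = 4·4/(s² + 16) = 16/(s² + 16)

Final answer: 16/(s² + 16)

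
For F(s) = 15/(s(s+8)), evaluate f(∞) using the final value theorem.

f(∞) = lim_{s→0} s·15/(s(s+8)) = lim_{s→0} 15/(s+8) = 15/8 = 15/8

Final answer: 15/8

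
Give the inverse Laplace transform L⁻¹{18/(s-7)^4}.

L⁻¹{n!/(s-a)^(n+1)} = t^n·e^(at) with n=3, a=7. So L⁻¹{6/(s-7)^4} = t^3·e^(7t), and L⁻¹{18/(s-7)^4} = (18/6)·t^3·e^(7t) = 3·t^3·e^(7t)

Final answer: 3·t^3·e^(7t)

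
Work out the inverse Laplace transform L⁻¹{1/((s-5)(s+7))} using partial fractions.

Decompose: A/(s-5) + B/(s+7). A = 1/12, B = -1/12. f(t) = (e^(5t) - e^(-7t))/12

Final answer: (e^(5t) - e^(-7t))/12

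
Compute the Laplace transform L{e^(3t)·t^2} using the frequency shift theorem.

L{e^(at)·t^n} = n!/(s-a)^(n+1), so L{e^(3t)·t^2} = 2/(s-3)^3

Final answer: 2/(s-3)^3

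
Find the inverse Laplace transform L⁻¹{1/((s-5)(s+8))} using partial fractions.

Decompose: A/(s-5) + B/(s+8). A = 1/13, B = -1/13. f(t) = (e^(5t) - e^(-8t))/13

Final answer: (e^(5t) - e^(-8t))/13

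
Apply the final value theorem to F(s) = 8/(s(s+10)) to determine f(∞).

f(∞) = lim_{s→0} s·8/(s(s+10)) = lim_{s→0} 8/(s+10) = 8/10 = 4/5

Final answer: 4/5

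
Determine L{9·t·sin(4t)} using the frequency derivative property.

L{sin(4t)} = 4/(s² + 16). By L{t·f(t)} = -F'(s): -d/ds[4/(s² + 16)] = -(4)·(-2s)/(s² + 16)² = 8s/(s² + 16)². Then L{9·t·sin(4t)} = 9·8s/(s² + 16)² = 72s/(s² + 16)²

Final answer: 72s/(s² + 16)²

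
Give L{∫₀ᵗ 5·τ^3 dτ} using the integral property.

L{∫₀ᵗ f(τ)dτ} = F(s)/s with f(t) = 5t^3. F(s) = 30/s^4, so L{∫₀ᵗ 5·τ^3 dτ} = (30/s^4)/s = 30/s^5. (Check: ∫₀ᵗ 5·τ^3 dτ = 5t^4/4.)

Final answer: 30/s^5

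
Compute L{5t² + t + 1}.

L{5t² + t + 1} = 5·2/s³ + 1/s² + 1/s = 10/s³ + 1/s² + 1/s

Final answer: 10/s³ + 1/s² + 1/s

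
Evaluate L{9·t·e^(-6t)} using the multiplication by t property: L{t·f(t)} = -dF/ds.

Using L{t^n·e^(at)} = n!/(s-a)^(n+1), L{t·e^(-6t)} = 1/(s+6)^2, so L{9·t·e^(-6t)} = 9·1/(s+6)^2 = 9/(s+6)^2

Final answer: 9/(s+6)^2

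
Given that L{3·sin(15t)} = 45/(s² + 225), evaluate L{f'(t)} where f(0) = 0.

L{f'(t)} = s·F(s) - f(0) = s·45/(s² + 225) - 0 = 45s/(s² + 225)

Final answer: 45s/(s² + 225)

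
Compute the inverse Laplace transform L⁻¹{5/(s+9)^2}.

L⁻¹{n!/(s-a)^(n+1)} = t^n·e^(at) with n=1, a=-9. So L⁻¹{1/(s+9)^2} = t·e^(-9t), and L⁻¹{5/(s+9)^2} = (5/1)·t·e^(-9t) = 5·t·e^(-9t)

Final answer: 5·t·e^(-9t)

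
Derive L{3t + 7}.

L{3t + 7} = 3·L{t} + 7·L{1} = 3/s² + 7/s

Final answer: 3/s² + 7/s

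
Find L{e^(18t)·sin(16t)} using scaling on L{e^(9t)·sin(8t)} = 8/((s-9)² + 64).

Scaling with a=2: L{e^(18t)·sin(16t)} = (1/2) · 8/((s/2-9)² + 64). Simplifying: 16/((s-18)² + 256)

Final answer: 16/((s-18)² + 256)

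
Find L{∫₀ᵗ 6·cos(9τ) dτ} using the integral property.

L{∫₀ᵗ f(τ)dτ} = F(s)/s with F(s) = 6s/(s² + 81), so the result is (6s/(s² + 81))/s = 6/(s² + 81)

Final answer: 6/(s² + 81)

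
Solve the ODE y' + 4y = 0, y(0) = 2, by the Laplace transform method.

L{y'} + 4L{y} = 0. sY - 2 + 4Y = 0. Y(s+4) = 2. Y = 2/(s+4)

Final answer: y(t) = 2e^(-4t)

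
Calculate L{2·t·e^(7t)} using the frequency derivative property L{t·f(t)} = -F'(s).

L{e^(7t)} = 1/(s-7). By frequency derivative: L{t·e^(7t)} = -d/ds[1/(s-7)] = -(-1)/(s-7)² = 1/(s-7)². Then L{2·t·e^(7t)} = 2·1/(s-7)² = 2/(s-7)²

Final answer: 2/(s-7)²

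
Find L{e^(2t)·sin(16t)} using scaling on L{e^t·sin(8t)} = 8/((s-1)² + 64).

Scaling with a=2: L{e^(2t)·sin(16t)} = (1/2) · 8/((s/2-1)² + 64). Simplifying: 16/((s-2)² + 256)

Final answer: 16/((s-2)² + 256)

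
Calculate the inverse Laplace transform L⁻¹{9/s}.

L⁻¹{c/s} = c, so L⁻¹{9/s} = 9

Final answer: 9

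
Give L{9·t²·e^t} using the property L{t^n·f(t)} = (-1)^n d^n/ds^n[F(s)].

L{e^t} = 1/(s-1). d/ds[1/(s-1)] = -1/(s-1)². d²/ds²[1/(s-1)] = 2/(s-1)³. So L{t²·e^t} = (-1)² · 2/(s-1)³ = 2/(s-1)³. Then L{9·t²·e^t} = 9·2/(s-1)³ = 18/(s-1)³

Final answer: 18/(s-1)³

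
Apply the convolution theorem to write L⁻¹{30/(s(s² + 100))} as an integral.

30/(s(s² + 100)) = (1/s)·(30/(s² + 100)) = L{1}·L{3·sin(10t)}. So f(t) = 1*(3·sin(10t)) = ∫₀ᵗ 3·sin(10τ) dτ

Final answer: ∫₀ᵗ 3·sin(10τ) dτ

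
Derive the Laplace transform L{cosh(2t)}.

L{cosh(ωt)} = s/(s² - ω²), so L{cosh(2t)} = s/(s² - 4)

Final answer: s/(s² - 4)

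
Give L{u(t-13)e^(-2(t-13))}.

u(t-a)f(t-a) with f(t)=e^(-2t). L{e^(-2t)} = 1/(s+2). By time shift: e^(-13s)/(s+2)

Final answer: e^(-13s)/(s+2)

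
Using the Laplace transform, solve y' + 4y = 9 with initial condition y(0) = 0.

sY + 4Y = 9/s. Y = 9/(s(s+4)). Partial fractions: Y = 9/4/s - 9/4/(s+4)

Final answer: y(t) = 9/4(1 - e^(-4t))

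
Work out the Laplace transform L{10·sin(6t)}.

L{sin(ωt)} = ω/(s² + ω²), so L{sin(6t)} = 6/(s² + 36). Then L{10·sin(6t)} = 10·6/(s² + 36) = 60/(s² + 36)

Final answer: 60/(s² + 36)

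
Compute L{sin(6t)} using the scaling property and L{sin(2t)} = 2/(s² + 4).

Using L{f(at)} = (1/a)F(s/a) with a=3: L{sin(6t)} = (1/3) · 2/((s/3)² + 4) = (1/3) · 2·9/(s² + 36) = 6/(s² + 36)

Final answer: 6/(s² + 36)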